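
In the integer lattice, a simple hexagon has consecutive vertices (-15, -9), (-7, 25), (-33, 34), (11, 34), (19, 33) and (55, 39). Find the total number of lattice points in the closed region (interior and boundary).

1336

The shoelace formula gives twice the area as |[(-15)·25 − (-7)·(-9)] + [(-7)·34 − (-33)·25] + [(-33)·34 − 11·34] + [11·33 − 19·34] + [19·39 − 55·33] + [55·(-9) − (-15)·39]| = 2614, so the area is 1307.
The number of boundary lattice points is Σ gcd(|Δx|,|Δy|) = gcd(8,34) + gcd(26,9) + gcd(44,0) + gcd(8,1) + gcd(36,6) + gcd(70,48) = 2+1+44+1+6+2 = 56.
Pick's theorem gives I = A − B/2 + 1 = 1307 − 56/2 + 1 = 1280, so the closed region contains I + B = 1280 + 56 = 1336 lattice points.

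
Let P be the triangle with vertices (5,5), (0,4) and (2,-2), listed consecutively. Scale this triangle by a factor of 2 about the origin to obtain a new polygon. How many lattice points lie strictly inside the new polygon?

By the shoelace formula, twice the signed area is |(5·4 − 0·5) + (0·(-2) − 2·4) + (2·5 − 5·(-2))| = 32, so the area is 16.
Along each edge there are gcd(|Δx|,|Δy|)+1 lattice points, so counting each shared vertex once the boundary has gcd(5,1) + gcd(2,6) + gcd(3,7) = 1+2+1 = 4.
Scaling by 2 multiplies the area by 2² = 4 (so the new area is 64) and multiplies the boundary lattice-point count by 2, giving 8.
By Pick's theorem, the interior count of the dilated polygon is 64 − 8/2 + 1 = 61.

61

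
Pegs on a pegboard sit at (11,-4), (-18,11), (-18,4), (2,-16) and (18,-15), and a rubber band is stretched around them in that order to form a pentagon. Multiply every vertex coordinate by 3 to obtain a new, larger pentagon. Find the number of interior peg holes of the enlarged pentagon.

3583

Using the shoelace formula, 2A = |(11·11 − (-18)·(-4)) + ((-18)·4 − (-18)·11) + ((-18)·(-16) − 2·4) + (2·(-15) − 18·(-16)) + (18·(-4) − 11·(-15))| = 806, so the area is 403.
The number of boundary lattice points is Σ gcd(|Δx|,|Δy|) = gcd(29,15) + gcd(0,7) + gcd(20,20) + gcd(16,1) + gcd(7,11) = 1+7+20+1+1 = 30.
Scaling by 3 multiplies the area by 3² = 9 (so the new area is 3627) and multiplies the boundary lattice-point count by 3, giving 90.
By Pick's theorem, the interior count of the dilated polygon is 3627 − 90/2 + 1 = 3583.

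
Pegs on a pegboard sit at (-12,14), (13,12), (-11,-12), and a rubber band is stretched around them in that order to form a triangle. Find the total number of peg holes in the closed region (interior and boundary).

The shoelace formula gives twice the area as |((-12)·12 − 13·14) + (13·(-12) − (-11)·12) + ((-11)·14 − (-12)·(-12))| = 648, so the area is 324.
The number of boundary lattice points is Σ gcd(|Δx|,|Δy|) = gcd(25,2) + gcd(24,24) + gcd(1,26) = 1+24+1 = 26.
Pick's theorem gives I = A − B/2 + 1 = 324 − 26/2 + 1 = 312, so the closed region contains I + B = 312 + 26 = 338 lattice points.

338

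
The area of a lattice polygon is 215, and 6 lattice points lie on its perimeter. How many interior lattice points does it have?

213

Pick's theorem A = I + B/2 − 1 rearranges to I = A − B/2 + 1 = 215 − 6/2 + 1 = 213.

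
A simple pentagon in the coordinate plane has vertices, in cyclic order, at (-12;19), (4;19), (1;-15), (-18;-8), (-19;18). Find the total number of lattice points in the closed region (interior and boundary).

The shoelace formula gives twice the area as |((-12)·19 − 4·19) + (4·(-15) − 1·19) + (1·(-8) − (-18)·(-15)) + ((-18)·18 − (-19)·(-8)) + ((-19)·19 − (-12)·18)| = 1282, so the area is 641.
The number of boundary lattice points is Σ gcd(|Δx|,|Δy|) = gcd(16,0) + gcd(3,34) + gcd(19,7) + gcd(1,26) + gcd(7,1) = 16+1+1+1+1 = 20.
Pick's theorem gives I = A − B/2 + 1 = 641 − 20/2 + 1 = 632, so the closed region contains I + B = 632 + 20 = 652 lattice points.

652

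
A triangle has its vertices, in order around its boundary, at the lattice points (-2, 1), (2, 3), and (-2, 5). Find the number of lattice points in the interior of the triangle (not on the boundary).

5

Using the shoelace formula, 2A = |((-2)·3 − 2·1) + (2·5 − (-2)·3) + ((-2)·1 − (-2)·5)| = 16, so the area is 8.
The number of boundary lattice points is Σ gcd(|Δx|,|Δy|) = gcd(4,2) + gcd(4,2) + gcd(0,4) = 2+2+4 = 8.
Pick's theorem gives I = A − B/2 + 1 = 8 − 8/2 + 1 = 5.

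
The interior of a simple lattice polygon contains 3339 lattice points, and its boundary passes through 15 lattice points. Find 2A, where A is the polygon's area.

6691

Pick's theorem states A = I + B/2 − 1, so A = 3339 + 15/2 − 1 = 6691/2.
Hence 2A = 6691.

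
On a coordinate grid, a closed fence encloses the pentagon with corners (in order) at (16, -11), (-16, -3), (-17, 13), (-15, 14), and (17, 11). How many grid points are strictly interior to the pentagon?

641

The shoelace formula gives twice the area as |[16·(-3) − (-16)·(-11)] + [(-16)·13 − (-17)·(-3)] + [(-17)·14 − (-15)·13] + [(-15)·11 − 17·14] + [17·(-11) − 16·11]| = 1292, so the area is 646.
Along each edge there are gcd(|Δx|,|Δy|)+1 lattice points, so counting each shared vertex once the boundary has gcd(32,8) + gcd(1,16) + gcd(2,1) + gcd(32,3) + gcd(1,22) = 8+1+1+1+1 = 12.
By Pick's theorem A = I + B/2 − 1, so I = 646 − 12/2 + 1 = 641.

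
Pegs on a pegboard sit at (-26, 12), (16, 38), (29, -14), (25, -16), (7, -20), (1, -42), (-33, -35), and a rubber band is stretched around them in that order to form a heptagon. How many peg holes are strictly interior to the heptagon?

2994

Using the shoelace formula, 2A = |[(-26)·38 − 16·12] + [16·(-14) − 29·38] + [29·(-16) − 25·(-14)] + [25·(-20) − 7·(-16)] + [7·(-42) − 1·(-20)] + [1·(-35) − (-33)·(-42)] + [(-33)·12 − (-26)·(-35)]| = 6009, so the area is 6009/2.
Summing gcd(|Δx|,|Δy|) over the edges gives the boundary count: gcd(42,26) + gcd(13,52) + gcd(4,2) + gcd(18,4) + gcd(6,22) + gcd(34,7) + gcd(7,47) = 2+13+2+2+2+1+1 = 23.
By Pick's theorem A = I + B/2 − 1, so I = 6009/2 − 23/2 + 1 = 2994.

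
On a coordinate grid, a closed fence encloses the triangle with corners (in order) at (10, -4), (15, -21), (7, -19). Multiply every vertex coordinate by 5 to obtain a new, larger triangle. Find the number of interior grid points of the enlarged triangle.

By the shoelace formula, twice the signed area is |[10·(-21) − 15·(-4)] + [15·(-19) − 7·(-21)] + [7·(-4) − 10·(-19)]| = 126, so the area is 63.
Along each edge there are gcd(|Δx|,|Δy|)+1 lattice points, so counting each shared vertex once the boundary has gcd(5,17) + gcd(8,2) + gcd(3,15) = 1+2+3 = 6.
Scaling by 5 multiplies the area by 5² = 25 (so the new area is 1575) and multiplies the boundary lattice-point count by 5, giving 30.
By Pick's theorem, the interior count of the dilated polygon is 1575 − 30/2 + 1 = 1561.

1561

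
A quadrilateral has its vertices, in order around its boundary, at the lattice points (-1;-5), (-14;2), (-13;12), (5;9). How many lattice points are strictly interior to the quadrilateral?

By the shoelace formula, twice the signed area is |((-1)·2 − (-14)·(-5)) + ((-14)·12 − (-13)·2) + ((-13)·9 − 5·12) + (5·(-5) − (-1)·9)| = 407, so the area is 203.5.
Along each edge there are gcd(|Δx|,|Δy|)+1 lattice points, so counting each shared vertex once the boundary has gcd(13,7) + gcd(1,10) + gcd(18,3) + gcd(6,14) = 1+1+3+2 = 7.
By Pick's theorem A = I + B/2 − 1, so I = 203.5 − 7/2 + 1 = 201.

201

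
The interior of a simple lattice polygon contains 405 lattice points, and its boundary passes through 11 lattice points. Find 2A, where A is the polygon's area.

By Pick's theorem, A = I + B/2 − 1 = 405 + 11/2 − 1 = 819/2.
Hence 2A = 819.

819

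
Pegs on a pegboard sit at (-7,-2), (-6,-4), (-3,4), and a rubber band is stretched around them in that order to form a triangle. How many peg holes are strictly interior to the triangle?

6

Using the shoelace formula, 2A = |((-7)·(-4) − (-6)·(-2)) + ((-6)·4 − (-3)·(-4)) + ((-3)·(-2) − (-7)·4)| = 14, so the area is 7.
The number of boundary lattice points is Σ gcd(|Δx|,|Δy|) = gcd(1,2) + gcd(3,8) + gcd(4,6) = 1+1+2 = 4.
Pick's theorem gives I = A − B/2 + 1 = 7 − 4/2 + 1 = 6.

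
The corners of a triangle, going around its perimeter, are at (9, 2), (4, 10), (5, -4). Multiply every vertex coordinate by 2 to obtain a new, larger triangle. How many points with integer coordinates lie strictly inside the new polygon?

The shoelace formula gives twice the area as |(9·10 − 4·2) + (4·(-4) − 5·10) + (5·2 − 9·(-4))| = 62, so the area is 31.
The number of boundary lattice points is Σ gcd(|Δx|,|Δy|) = gcd(5,8) + gcd(1,14) + gcd(4,6) = 1+1+2 = 4.
Scaling by 2 multiplies the area by 2² = 4 (so the new area is 124) and multiplies the boundary lattice-point count by 2, giving 8.
By Pick's theorem, the interior count of the dilated polygon is 124 − 8/2 + 1 = 121.

121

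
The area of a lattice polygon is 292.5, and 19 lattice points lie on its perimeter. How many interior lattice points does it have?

Pick's theorem A = I + B/2 − 1 rearranges to I = A − B/2 + 1 = 292.5 − 19/2 + 1 = 284.

284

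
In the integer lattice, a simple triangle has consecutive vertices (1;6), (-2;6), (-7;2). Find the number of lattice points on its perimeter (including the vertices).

Along each edge there are gcd(|Δx|,|Δy|)+1 lattice points, so counting each shared vertex once the boundary has gcd(3,0) + gcd(5,4) + gcd(8,4) = 3+1+4 = 8.

8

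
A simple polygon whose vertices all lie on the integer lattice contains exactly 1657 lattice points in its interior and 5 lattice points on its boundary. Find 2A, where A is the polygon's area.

Pick's theorem states A = I + B/2 − 1, so A = 1657 + 5/2 − 1 = 3317/2.
Hence 2A = 3317.

3317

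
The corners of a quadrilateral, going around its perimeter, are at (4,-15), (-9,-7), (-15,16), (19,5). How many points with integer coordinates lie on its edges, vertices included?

8

Summing gcd(|Δx|,|Δy|) over the edges gives the boundary count: gcd(13,8) + gcd(6,23) + gcd(34,11) + gcd(15,20) = 1+1+1+5 = 8.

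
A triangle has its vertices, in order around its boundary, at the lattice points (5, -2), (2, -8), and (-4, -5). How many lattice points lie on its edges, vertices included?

The number of boundary lattice points is Σ gcd(|Δx|,|Δy|) = gcd(3,6) + gcd(6,3) + gcd(9,3) = 3+3+3 = 9.

9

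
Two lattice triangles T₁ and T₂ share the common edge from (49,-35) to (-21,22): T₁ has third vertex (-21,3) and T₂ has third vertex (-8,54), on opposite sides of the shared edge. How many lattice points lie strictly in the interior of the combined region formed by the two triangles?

The union is the simple quadrilateral with vertices (49,-35), (-21,3), (-21,22), (-8,54) in order.
Using the shoelace formula, 2A = |[49·3 − (-21)·(-35)] + [(-21)·22 − (-21)·3] + [(-21)·54 − (-8)·22] + [(-8)·(-35) − 49·54]| = 4311, so the area is 4311/2.
The number of boundary lattice points is Σ gcd(|Δx|,|Δy|) = gcd(70,38) + gcd(0,19) + gcd(13,32) + gcd(57,89) = 2+19+1+1 = 23.
By Pick's theorem I = A − B/2 + 1 = 4311/2 − 23/2 + 1 = 2145.

2145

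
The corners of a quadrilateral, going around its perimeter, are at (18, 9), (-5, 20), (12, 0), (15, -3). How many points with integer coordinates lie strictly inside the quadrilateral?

156

The shoelace formula gives twice the area as |[18·20 − (-5)·9] + [(-5)·0 − 12·20] + [12·(-3) − 15·0] + [15·9 − 18·(-3)]| = 318, so the area is 159.
Summing gcd(|Δx|,|Δy|) over the edges gives the boundary count: gcd(23,11) + gcd(17,20) + gcd(3,3) + gcd(3,12) = 1+1+3+3 = 8.
Pick's theorem gives I = A − B/2 + 1 = 159 − 8/2 + 1 = 156.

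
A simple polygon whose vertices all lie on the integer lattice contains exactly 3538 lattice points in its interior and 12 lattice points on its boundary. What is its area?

By Pick's theorem, A = I + B/2 − 1 = 3538 + 12/2 − 1 = 3543.

3543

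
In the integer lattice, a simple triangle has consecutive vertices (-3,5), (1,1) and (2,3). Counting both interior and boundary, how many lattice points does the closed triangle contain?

10

Using the shoelace formula, 2A = |[(-3)·1 − 1·5] + [1·3 − 2·1] + [2·5 − (-3)·3]| = 12, so the area is 6.
Summing gcd(|Δx|,|Δy|) over the edges gives the boundary count: gcd(4,4) + gcd(1,2) + gcd(5,2) = 4+1+1 = 6.
Pick's theorem gives I = A − B/2 + 1 = 6 − 6/2 + 1 = 4, so the closed region contains I + B = 4 + 6 = 10 lattice points.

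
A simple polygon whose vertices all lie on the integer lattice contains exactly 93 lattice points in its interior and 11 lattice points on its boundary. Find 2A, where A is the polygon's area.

By Pick's theorem, A = I + B/2 − 1 = 93 + 11/2 − 1 = 195/2.
Hence 2A = 195.

195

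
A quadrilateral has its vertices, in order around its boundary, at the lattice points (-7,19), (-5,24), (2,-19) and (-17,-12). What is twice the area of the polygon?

Using the shoelace formula, 2A = |((-7)·24 − (-5)·19) + ((-5)·(-19) − 2·24) + (2·(-12) − (-17)·(-19)) + ((-17)·19 − (-7)·(-12))| = 780, so the area is 390.

780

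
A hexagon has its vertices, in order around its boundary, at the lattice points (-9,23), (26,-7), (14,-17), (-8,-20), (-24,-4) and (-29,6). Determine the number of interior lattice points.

1294

By the shoelace formula, twice the signed area is |((-9)·(-7) − 26·23) + (26·(-17) − 14·(-7)) + (14·(-20) − (-8)·(-17)) + ((-8)·(-4) − (-24)·(-20)) + ((-24)·6 − (-29)·(-4)) + ((-29)·23 − (-9)·6)| = 2616, so the area is 1308.
The number of boundary lattice points is Σ gcd(|Δx|,|Δy|) = gcd(35,30) + gcd(12,10) + gcd(22,3) + gcd(16,16) + gcd(5,10) + gcd(20,17) = 5+2+1+16+5+1 = 30.
Pick's theorem gives I = A − B/2 + 1 = 1308 − 30/2 + 1 = 1294.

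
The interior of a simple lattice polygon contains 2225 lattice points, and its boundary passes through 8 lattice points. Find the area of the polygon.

Pick's theorem states A = I + B/2 − 1, so A = 2225 + 8/2 − 1 = 2228.

2228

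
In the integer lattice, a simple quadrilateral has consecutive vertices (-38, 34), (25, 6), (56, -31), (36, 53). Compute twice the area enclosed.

5133

By the shoelace formula, twice the signed area is |[(-38)·6 − 25·34] + [25·(-31) − 56·6] + [56·53 − 36·(-31)] + [36·34 − (-38)·53]| = 5133, so the area is 5133/2.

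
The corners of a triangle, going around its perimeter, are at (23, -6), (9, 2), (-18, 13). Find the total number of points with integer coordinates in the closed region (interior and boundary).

By the shoelace formula, twice the signed area is |(23·2 − 9·(-6)) + (9·13 − (-18)·2) + ((-18)·(-6) − 23·13)| = 62, so the area is 31.
Along each edge there are gcd(|Δx|,|Δy|)+1 lattice points, so counting each shared vertex once the boundary has gcd(14,8) + gcd(27,11) + gcd(41,19) = 2+1+1 = 4.
Pick's theorem gives I = A − B/2 + 1 = 31 − 4/2 + 1 = 30, so the closed region contains I + B = 30 + 4 = 34 lattice points.

34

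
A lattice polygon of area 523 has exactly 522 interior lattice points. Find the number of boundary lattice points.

4

Pick's theorem gives A = I + B/2 − 1, so B = 2(A − I + 1) = 2(523 − 522 + 1) = 4.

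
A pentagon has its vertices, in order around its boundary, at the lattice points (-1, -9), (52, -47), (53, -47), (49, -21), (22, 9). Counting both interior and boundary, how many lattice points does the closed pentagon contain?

By the shoelace formula, twice the signed area is |[(-1)·(-47) − 52·(-9)] + [52·(-47) − 53·(-47)] + [53·(-21) − 49·(-47)] + [49·9 − 22·(-21)] + [22·(-9) − (-1)·9]| = 2466, so the area is 1233.
Summing gcd(|Δx|,|Δy|) over the edges gives the boundary count: gcd(53,38) + gcd(1,0) + gcd(4,26) + gcd(27,30) + gcd(23,18) = 1+1+2+3+1 = 8.
Pick's theorem gives I = A − B/2 + 1 = 1233 − 8/2 + 1 = 1230, so the closed region contains I + B = 1230 + 8 = 1238 lattice points.

1238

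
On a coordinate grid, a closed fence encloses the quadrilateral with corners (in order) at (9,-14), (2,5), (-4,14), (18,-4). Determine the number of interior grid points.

By the shoelace formula, twice the signed area is |(9·5 − 2·(-14)) + (2·14 − (-4)·5) + ((-4)·(-4) − 18·14) + (18·(-14) − 9·(-4))| = 331, so the area is 331/2.
Along each edge there are gcd(|Δx|,|Δy|)+1 lattice points, so counting each shared vertex once the boundary has gcd(7,19) + gcd(6,9) + gcd(22,18) + gcd(9,10) = 1+3+2+1 = 7.
Pick's theorem gives I = A − B/2 + 1 = 331/2 − 7/2 + 1 = 163.

163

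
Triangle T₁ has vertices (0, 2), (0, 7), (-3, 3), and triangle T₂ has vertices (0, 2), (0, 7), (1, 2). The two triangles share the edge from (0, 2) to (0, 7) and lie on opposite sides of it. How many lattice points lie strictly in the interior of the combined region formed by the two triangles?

9

The union is the simple quadrilateral with vertices (0, 2), (-3, 3), (0, 7), (1, 2) in order.
The shoelace formula gives twice the area as |[0·3 − (-3)·2] + [(-3)·7 − 0·3] + [0·2 − 1·7] + [1·2 − 0·2]| = 20, so the area is 10.
Along each edge there are gcd(|Δx|,|Δy|)+1 lattice points, so counting each shared vertex once the boundary has gcd(3,1) + gcd(3,4) + gcd(1,5) + gcd(1,0) = 1+1+1+1 = 4.
By Pick's theorem I = A − B/2 + 1 = 10 − 4/2 + 1 = 9.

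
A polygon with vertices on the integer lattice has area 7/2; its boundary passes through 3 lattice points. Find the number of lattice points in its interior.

From Pick's theorem, I = A − B/2 + 1 = 7/2 − 3/2 + 1 = 3.

3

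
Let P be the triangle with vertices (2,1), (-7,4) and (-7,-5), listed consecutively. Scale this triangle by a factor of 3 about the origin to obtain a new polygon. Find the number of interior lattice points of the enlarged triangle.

343

The shoelace formula gives twice the area as |[2·4 − (-7)·1] + [(-7)·(-5) − (-7)·4] + [(-7)·1 − 2·(-5)]| = 81, so the area is 81/2.
Summing gcd(|Δx|,|Δy|) over the edges gives the boundary count: gcd(9,3) + gcd(0,9) + gcd(9,6) = 3+9+3 = 15.
Scaling by 3 multiplies the area by 3² = 9 (so the new area is 364.5) and multiplies the boundary lattice-point count by 3, giving 45.
By Pick's theorem, the interior count of the dilated polygon is 364.5 − 45/2 + 1 = 343.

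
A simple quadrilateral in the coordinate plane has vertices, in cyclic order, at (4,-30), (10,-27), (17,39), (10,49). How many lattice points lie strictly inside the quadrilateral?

By the shoelace formula, twice the signed area is |[4·(-27) − 10·(-30)] + [10·39 − 17·(-27)] + [17·49 − 10·39] + [10·(-30) − 4·49]| = 988, so the area is 494.
Along each edge there are gcd(|Δx|,|Δy|)+1 lattice points, so counting each shared vertex once the boundary has gcd(6,3) + gcd(7,66) + gcd(7,10) + gcd(6,79) = 3+1+1+1 = 6.
By Pick's theorem A = I + B/2 − 1, so I = 494 − 6/2 + 1 = 492.

492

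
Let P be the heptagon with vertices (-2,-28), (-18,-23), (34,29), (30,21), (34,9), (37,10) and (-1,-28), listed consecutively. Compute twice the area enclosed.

1845

The shoelace formula gives twice the area as |((-2)·(-23) − (-18)·(-28)) + ((-18)·29 − 34·(-23)) + (34·21 − 30·29) + (30·9 − 34·21) + (34·10 − 37·9) + (37·(-28) − (-1)·10) + ((-1)·(-28) − (-2)·(-28))| = 1845, so the area is 1845/2.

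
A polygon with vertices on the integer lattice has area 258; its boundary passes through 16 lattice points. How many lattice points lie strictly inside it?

Pick's theorem A = I + B/2 − 1 rearranges to I = A − B/2 + 1 = 258 − 16/2 + 1 = 251.

251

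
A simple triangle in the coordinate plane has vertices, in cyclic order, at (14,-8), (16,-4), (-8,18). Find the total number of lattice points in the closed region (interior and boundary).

By the shoelace formula, twice the signed area is |[14·(-4) − 16·(-8)] + [16·18 − (-8)·(-4)] + [(-8)·(-8) − 14·18]| = 140, so the area is 70.
Along each edge there are gcd(|Δx|,|Δy|)+1 lattice points, so counting each shared vertex once the boundary has gcd(2,4) + gcd(24,22) + gcd(22,26) = 2+2+2 = 6.
Pick's theorem gives I = A − B/2 + 1 = 70 − 6/2 + 1 = 68, so the closed region contains I + B = 68 + 6 = 74 lattice points.

74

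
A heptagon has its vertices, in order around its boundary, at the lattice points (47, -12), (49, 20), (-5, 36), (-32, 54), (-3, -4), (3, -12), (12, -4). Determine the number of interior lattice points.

By the shoelace formula, twice the signed area is |(47·20 − 49·(-12)) + (49·36 − (-5)·20) + ((-5)·54 − (-32)·36) + ((-32)·(-4) − (-3)·54) + ((-3)·(-12) − 3·(-4)) + (3·(-4) − 12·(-12)) + (12·(-12) − 47·(-4))| = 4788, so the area is 2394.
Summing gcd(|Δx|,|Δy|) over the edges gives the boundary count: gcd(2,32) + gcd(54,16) + gcd(27,18) + gcd(29,58) + gcd(6,8) + gcd(9,8) + gcd(35,8) = 2+2+9+29+2+1+1 = 46.
Pick's theorem gives I = A − B/2 + 1 = 2394 − 46/2 + 1 = 2372.

2372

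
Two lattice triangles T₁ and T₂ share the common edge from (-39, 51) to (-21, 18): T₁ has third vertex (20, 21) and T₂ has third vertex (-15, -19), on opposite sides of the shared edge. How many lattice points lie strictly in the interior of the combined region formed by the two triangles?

936

The union is the simple quadrilateral with vertices (-39, 51), (20, 21), (-21, 18), (-15, -19) in order.
By the shoelace formula, twice the signed area is |((-39)·21 − 20·51) + (20·18 − (-21)·21) + ((-21)·(-19) − (-15)·18) + ((-15)·51 − (-39)·(-19))| = 1875, so the area is 937.5.
The number of boundary lattice points is Σ gcd(|Δx|,|Δy|) = gcd(59,30) + gcd(41,3) + gcd(6,37) + gcd(24,70) = 1+1+1+2 = 5.
By Pick's theorem I = A − B/2 + 1 = 937.5 − 5/2 + 1 = 936.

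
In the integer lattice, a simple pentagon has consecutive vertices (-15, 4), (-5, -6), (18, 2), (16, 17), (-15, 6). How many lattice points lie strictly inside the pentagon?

Using the shoelace formula, 2A = |[(-15)·(-6) − (-5)·4] + [(-5)·2 − 18·(-6)] + [18·17 − 16·2] + [16·6 − (-15)·17] + [(-15)·4 − (-15)·6]| = 863, so the area is 431.5.
The number of boundary lattice points is Σ gcd(|Δx|,|Δy|) = gcd(10,10) + gcd(23,8) + gcd(2,15) + gcd(31,11) + gcd(0,2) = 10+1+1+1+2 = 15.
By Pick's theorem A = I + B/2 − 1, so I = 431.5 − 15/2 + 1 = 425.

425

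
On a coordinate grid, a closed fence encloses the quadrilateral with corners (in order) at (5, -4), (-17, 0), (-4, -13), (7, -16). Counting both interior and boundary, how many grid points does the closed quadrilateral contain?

190

The shoelace formula gives twice the area as |(5·0 − (-17)·(-4)) + ((-17)·(-13) − (-4)·0) + ((-4)·(-16) − 7·(-13)) + (7·(-4) − 5·(-16))| = 360, so the area is 180.
Summing gcd(|Δx|,|Δy|) over the edges gives the boundary count: gcd(22,4) + gcd(13,13) + gcd(11,3) + gcd(2,12) = 2+13+1+2 = 18.
Pick's theorem gives I = A − B/2 + 1 = 180 − 18/2 + 1 = 172, so the closed region contains I + B = 172 + 18 = 190 lattice points.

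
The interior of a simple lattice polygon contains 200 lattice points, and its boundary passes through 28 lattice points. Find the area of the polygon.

Pick's theorem states A = I + B/2 − 1, so A = 200 + 28/2 − 1 = 213.

213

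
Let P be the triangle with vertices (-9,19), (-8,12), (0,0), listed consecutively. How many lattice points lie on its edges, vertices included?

The number of boundary lattice points is Σ gcd(|Δx|,|Δy|) = gcd(1,7) + gcd(8,12) + gcd(9,19) = 1+4+1 = 6.

6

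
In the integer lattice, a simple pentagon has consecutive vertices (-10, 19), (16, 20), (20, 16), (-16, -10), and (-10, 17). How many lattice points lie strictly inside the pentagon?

The shoelace formula gives twice the area as |((-10)·20 − 16·19) + (16·16 − 20·20) + (20·(-10) − (-16)·16) + ((-16)·17 − (-10)·(-10)) + ((-10)·19 − (-10)·17)| = 984, so the area is 492.
The number of boundary lattice points is Σ gcd(|Δx|,|Δy|) = gcd(26,1) + gcd(4,4) + gcd(36,26) + gcd(6,27) + gcd(0,2) = 1+4+2+3+2 = 12.
Pick's theorem gives I = A − B/2 + 1 = 492 − 12/2 + 1 = 487.

487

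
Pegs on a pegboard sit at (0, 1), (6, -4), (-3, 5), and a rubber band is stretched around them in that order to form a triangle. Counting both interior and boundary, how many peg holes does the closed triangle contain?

By the shoelace formula, twice the signed area is |(0·(-4) − 6·1) + (6·5 − (-3)·(-4)) + ((-3)·1 − 0·5)| = 9, so the area is 9/2.
Along each edge there are gcd(|Δx|,|Δy|)+1 lattice points, so counting each shared vertex once the boundary has gcd(6,5) + gcd(9,9) + gcd(3,4) = 1+9+1 = 11.
Pick's theorem gives I = A − B/2 + 1 = 9/2 − 11/2 + 1 = 0, so the closed region contains I + B = 0 + 11 = 11 lattice points.

11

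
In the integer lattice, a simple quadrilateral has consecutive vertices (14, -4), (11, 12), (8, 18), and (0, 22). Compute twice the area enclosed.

182

By the shoelace formula, twice the signed area is |[14·12 − 11·(-4)] + [11·18 − 8·12] + [8·22 − 0·18] + [0·(-4) − 14·22]| = 182, so the area is 91.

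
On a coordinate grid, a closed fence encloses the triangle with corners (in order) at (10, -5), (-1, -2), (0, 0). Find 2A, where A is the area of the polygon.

25

Using the shoelace formula, 2A = |(10·(-2) − (-1)·(-5)) + ((-1)·0 − 0·(-2)) + (0·(-5) − 10·0)| = 25, so the area is 25/2.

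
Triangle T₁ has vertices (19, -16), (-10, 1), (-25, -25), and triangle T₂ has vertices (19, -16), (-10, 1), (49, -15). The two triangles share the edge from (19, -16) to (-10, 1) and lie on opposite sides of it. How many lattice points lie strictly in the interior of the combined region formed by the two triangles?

773

The union is the simple quadrilateral with vertices (19, -16), (-25, -25), (-10, 1), (49, -15) in order.
The shoelace formula gives twice the area as |(19·(-25) − (-25)·(-16)) + ((-25)·1 − (-10)·(-25)) + ((-10)·(-15) − 49·1) + (49·(-16) − 19·(-15))| = 1548, so the area is 774.
The number of boundary lattice points is Σ gcd(|Δx|,|Δy|) = gcd(44,9) + gcd(15,26) + gcd(59,16) + gcd(30,1) = 1+1+1+1 = 4.
By Pick's theorem I = A − B/2 + 1 = 774 − 4/2 + 1 = 773.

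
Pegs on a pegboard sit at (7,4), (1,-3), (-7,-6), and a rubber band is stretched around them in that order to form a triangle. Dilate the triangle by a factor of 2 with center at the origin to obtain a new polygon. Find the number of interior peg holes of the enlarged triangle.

Using the shoelace formula, 2A = |[7·(-3) − 1·4] + [1·(-6) − (-7)·(-3)] + [(-7)·4 − 7·(-6)]| = 38, so the area is 19.
Along each edge there are gcd(|Δx|,|Δy|)+1 lattice points, so counting each shared vertex once the boundary has gcd(6,7) + gcd(8,3) + gcd(14,10) = 1+1+2 = 4.
Scaling by 2 multiplies the area by 2² = 4 (so the new area is 76) and multiplies the boundary lattice-point count by 2, giving 8.
By Pick's theorem, the interior count of the dilated polygon is 76 − 8/2 + 1 = 73.

73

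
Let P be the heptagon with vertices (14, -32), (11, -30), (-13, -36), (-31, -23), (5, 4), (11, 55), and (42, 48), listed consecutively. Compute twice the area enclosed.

5247

By the shoelace formula, twice the signed area is |(14·(-30) − 11·(-32)) + (11·(-36) − (-13)·(-30)) + ((-13)·(-23) − (-31)·(-36)) + ((-31)·4 − 5·(-23)) + (5·55 − 11·4) + (11·48 − 42·55) + (42·(-32) − 14·48)| = 5247, so the area is 2623.5.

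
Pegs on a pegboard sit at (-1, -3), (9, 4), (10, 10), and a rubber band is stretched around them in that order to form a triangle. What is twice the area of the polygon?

53

By the shoelace formula, twice the signed area is |[(-1)·4 − 9·(-3)] + [9·10 − 10·4] + [10·(-3) − (-1)·10]| = 53, so the area is 26.5.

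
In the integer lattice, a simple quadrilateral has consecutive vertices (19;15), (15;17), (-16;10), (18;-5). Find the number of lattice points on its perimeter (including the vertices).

5

Summing gcd(|Δx|,|Δy|) over the edges gives the boundary count: gcd(4,2) + gcd(31,7) + gcd(34,15) + gcd(1,20) = 2+1+1+1 = 5.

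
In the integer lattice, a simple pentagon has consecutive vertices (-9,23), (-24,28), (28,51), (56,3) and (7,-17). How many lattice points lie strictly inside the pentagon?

2714

Using the shoelace formula, 2A = |((-9)·28 − (-24)·23) + ((-24)·51 − 28·28) + (28·3 − 56·51) + (56·(-17) − 7·3) + (7·23 − (-9)·(-17))| = 5445, so the area is 2722.5.
Along each edge there are gcd(|Δx|,|Δy|)+1 lattice points, so counting each shared vertex once the boundary has gcd(15,5) + gcd(52,23) + gcd(28,48) + gcd(49,20) + gcd(16,40) = 5+1+4+1+8 = 19.
By Pick's theorem A = I + B/2 − 1, so I = 2722.5 − 19/2 + 1 = 2714.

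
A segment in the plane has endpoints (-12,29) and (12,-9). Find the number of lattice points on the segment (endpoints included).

3

The number of lattice points on a segment between lattice points is gcd(|Δx|,|Δy|) + 1 = gcd(24,38) + 1 = 2 + 1 = 3.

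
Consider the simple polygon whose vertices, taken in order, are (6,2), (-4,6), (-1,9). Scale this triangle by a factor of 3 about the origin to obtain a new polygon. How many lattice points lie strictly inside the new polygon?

Using the shoelace formula, 2A = |[6·6 − (-4)·2] + [(-4)·9 − (-1)·6] + [(-1)·2 − 6·9]| = 42, so the area is 21.
Summing gcd(|Δx|,|Δy|) over the edges gives the boundary count: gcd(10,4) + gcd(3,3) + gcd(7,7) = 2+3+7 = 12.
Scaling by 3 multiplies the area by 3² = 9 (so the new area is 189) and multiplies the boundary lattice-point count by 3, giving 36.
By Pick's theorem, the interior count of the dilated polygon is 189 − 36/2 + 1 = 172.

172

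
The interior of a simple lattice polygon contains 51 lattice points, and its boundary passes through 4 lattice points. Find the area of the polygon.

Pick's theorem states A = I + B/2 − 1, so A = 51 + 4/2 − 1 = 52.

52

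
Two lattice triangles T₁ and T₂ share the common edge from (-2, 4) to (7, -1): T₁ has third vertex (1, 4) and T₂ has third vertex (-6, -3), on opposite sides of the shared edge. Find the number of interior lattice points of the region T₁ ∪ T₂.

47

The union is the simple quadrilateral with vertices (-2, 4), (1, 4), (7, -1), (-6, -3) in order.
Using the shoelace formula, 2A = |[(-2)·4 − 1·4] + [1·(-1) − 7·4] + [7·(-3) − (-6)·(-1)] + [(-6)·4 − (-2)·(-3)]| = 98, so the area is 49.
Along each edge there are gcd(|Δx|,|Δy|)+1 lattice points, so counting each shared vertex once the boundary has gcd(3,0) + gcd(6,5) + gcd(13,2) + gcd(4,7) = 3+1+1+1 = 6.
By Pick's theorem I = A − B/2 + 1 = 49 − 6/2 + 1 = 47.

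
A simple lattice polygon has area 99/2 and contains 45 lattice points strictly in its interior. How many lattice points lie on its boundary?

Pick's theorem gives A = I + B/2 − 1, so B = 2(A − I + 1) = 2(99/2 − 45 + 1) = 11.

11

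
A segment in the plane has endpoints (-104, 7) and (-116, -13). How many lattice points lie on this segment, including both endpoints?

5

The number of lattice points on a segment between lattice points is gcd(|Δx|,|Δy|) + 1 = gcd(12,20) + 1 = 4 + 1 = 5.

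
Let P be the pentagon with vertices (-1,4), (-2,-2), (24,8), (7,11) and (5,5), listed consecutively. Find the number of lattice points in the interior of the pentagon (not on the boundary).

125

Using the shoelace formula, 2A = |[(-1)·(-2) − (-2)·4] + [(-2)·8 − 24·(-2)] + [24·11 − 7·8] + [7·5 − 5·11] + [5·4 − (-1)·5]| = 255, so the area is 255/2.
Along each edge there are gcd(|Δx|,|Δy|)+1 lattice points, so counting each shared vertex once the boundary has gcd(1,6) + gcd(26,10) + gcd(17,3) + gcd(2,6) + gcd(6,1) = 1+2+1+2+1 = 7.
Pick's theorem gives I = A − B/2 + 1 = 255/2 − 7/2 + 1 = 125.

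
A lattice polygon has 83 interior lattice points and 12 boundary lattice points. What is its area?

Pick's theorem states A = I + B/2 − 1, so A = 83 + 12/2 − 1 = 88.

88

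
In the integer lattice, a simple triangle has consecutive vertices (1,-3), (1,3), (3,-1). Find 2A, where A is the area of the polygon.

12

The shoelace formula gives twice the area as |[1·3 − 1·(-3)] + [1·(-1) − 3·3] + [3·(-3) − 1·(-1)]| = 12, so the area is 6.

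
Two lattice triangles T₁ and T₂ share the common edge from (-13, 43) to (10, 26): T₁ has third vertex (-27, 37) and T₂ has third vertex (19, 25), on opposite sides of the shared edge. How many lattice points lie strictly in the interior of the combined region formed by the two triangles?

251

The union is the simple quadrilateral with vertices (-13, 43), (-27, 37), (10, 26), (19, 25) in order.
By the shoelace formula, twice the signed area is |[(-13)·37 − (-27)·43] + [(-27)·26 − 10·37] + [10·25 − 19·26] + [19·43 − (-13)·25]| = 506, so the area is 253.
Along each edge there are gcd(|Δx|,|Δy|)+1 lattice points, so counting each shared vertex once the boundary has gcd(14,6) + gcd(37,11) + gcd(9,1) + gcd(32,18) = 2+1+1+2 = 6.
By Pick's theorem I = A − B/2 + 1 = 253 − 6/2 + 1 = 251.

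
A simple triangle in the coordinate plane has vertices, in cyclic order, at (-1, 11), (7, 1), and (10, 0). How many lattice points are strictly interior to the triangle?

Using the shoelace formula, 2A = |[(-1)·1 − 7·11] + [7·0 − 10·1] + [10·11 − (-1)·0]| = 22, so the area is 11.
Summing gcd(|Δx|,|Δy|) over the edges gives the boundary count: gcd(8,10) + gcd(3,1) + gcd(11,11) = 2+1+11 = 14.
By Pick's theorem A = I + B/2 − 1, so I = 11 − 14/2 + 1 = 5.

5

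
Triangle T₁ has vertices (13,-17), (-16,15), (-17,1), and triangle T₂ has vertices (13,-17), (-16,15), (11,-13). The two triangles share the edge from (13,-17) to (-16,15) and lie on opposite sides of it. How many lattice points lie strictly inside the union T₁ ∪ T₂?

241

The union is the simple quadrilateral with vertices (13,-17), (-17,1), (-16,15), (11,-13) in order.
The shoelace formula gives twice the area as |[13·1 − (-17)·(-17)] + [(-17)·15 − (-16)·1] + [(-16)·(-13) − 11·15] + [11·(-17) − 13·(-13)]| = 490, so the area is 245.
Summing gcd(|Δx|,|Δy|) over the edges gives the boundary count: gcd(30,18) + gcd(1,14) + gcd(27,28) + gcd(2,4) = 6+1+1+2 = 10.
By Pick's theorem I = A − B/2 + 1 = 245 − 10/2 + 1 = 241.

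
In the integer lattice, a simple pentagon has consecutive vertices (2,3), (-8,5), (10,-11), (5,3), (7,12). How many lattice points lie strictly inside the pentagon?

By the shoelace formula, twice the signed area is |[2·5 − (-8)·3] + [(-8)·(-11) − 10·5] + [10·3 − 5·(-11)] + [5·12 − 7·3] + [7·3 − 2·12]| = 193, so the area is 96.5.
Summing gcd(|Δx|,|Δy|) over the edges gives the boundary count: gcd(10,2) + gcd(18,16) + gcd(5,14) + gcd(2,9) + gcd(5,9) = 2+2+1+1+1 = 7.
Pick's theorem gives I = A − B/2 + 1 = 96.5 − 7/2 + 1 = 94.

94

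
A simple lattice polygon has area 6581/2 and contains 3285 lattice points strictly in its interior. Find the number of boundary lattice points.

13

Pick's theorem gives A = I + B/2 − 1, so B = 2(A − I + 1) = 2(6581/2 − 3285 + 1) = 13.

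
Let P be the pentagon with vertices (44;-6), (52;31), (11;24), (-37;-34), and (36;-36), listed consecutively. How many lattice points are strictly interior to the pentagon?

3508

By the shoelace formula, twice the signed area is |[44·31 − 52·(-6)] + [52·24 − 11·31] + [11·(-34) − (-37)·24] + [(-37)·(-36) − 36·(-34)] + [36·(-6) − 44·(-36)]| = 7021, so the area is 7021/2.
The number of boundary lattice points is Σ gcd(|Δx|,|Δy|) = gcd(8,37) + gcd(41,7) + gcd(48,58) + gcd(73,2) + gcd(8,30) = 1+1+2+1+2 = 7.
Pick's theorem gives I = A − B/2 + 1 = 7021/2 − 7/2 + 1 = 3508.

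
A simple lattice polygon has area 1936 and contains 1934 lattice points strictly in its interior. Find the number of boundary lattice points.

6

Pick's theorem gives A = I + B/2 − 1, so B = 2(A − I + 1) = 2(1936 − 1934 + 1) = 6.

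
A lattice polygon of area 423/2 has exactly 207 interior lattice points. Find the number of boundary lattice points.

Pick's theorem gives A = I + B/2 − 1, so B = 2(A − I + 1) = 2(423/2 − 207 + 1) = 11.

11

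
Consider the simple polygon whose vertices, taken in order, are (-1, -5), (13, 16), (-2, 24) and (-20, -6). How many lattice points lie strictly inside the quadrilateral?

Using the shoelace formula, 2A = |[(-1)·16 − 13·(-5)] + [13·24 − (-2)·16] + [(-2)·(-6) − (-20)·24] + [(-20)·(-5) − (-1)·(-6)]| = 979, so the area is 979/2.
The number of boundary lattice points is Σ gcd(|Δx|,|Δy|) = gcd(14,21) + gcd(15,8) + gcd(18,30) + gcd(19,1) = 7+1+6+1 = 15.
Pick's theorem gives I = A − B/2 + 1 = 979/2 − 15/2 + 1 = 483.

483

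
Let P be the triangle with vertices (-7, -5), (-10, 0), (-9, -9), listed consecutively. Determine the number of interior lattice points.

10

The shoelace formula gives twice the area as |[(-7)·0 − (-10)·(-5)] + [(-10)·(-9) − (-9)·0] + [(-9)·(-5) − (-7)·(-9)]| = 22, so the area is 11.
The number of boundary lattice points is Σ gcd(|Δx|,|Δy|) = gcd(3,5) + gcd(1,9) + gcd(2,4) = 1+1+2 = 4.
By Pick's theorem A = I + B/2 − 1, so I = 11 − 4/2 + 1 = 10.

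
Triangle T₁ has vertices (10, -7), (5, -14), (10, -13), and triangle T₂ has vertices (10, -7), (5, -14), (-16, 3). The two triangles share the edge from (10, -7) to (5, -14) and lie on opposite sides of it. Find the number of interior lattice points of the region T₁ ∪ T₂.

127

The union is the simple quadrilateral with vertices (10, -7), (10, -13), (5, -14), (-16, 3) in order.
By the shoelace formula, twice the signed area is |(10·(-13) − 10·(-7)) + (10·(-14) − 5·(-13)) + (5·3 − (-16)·(-14)) + ((-16)·(-7) − 10·3)| = 262, so the area is 131.
Along each edge there are gcd(|Δx|,|Δy|)+1 lattice points, so counting each shared vertex once the boundary has gcd(0,6) + gcd(5,1) + gcd(21,17) + gcd(26,10) = 6+1+1+2 = 10.
By Pick's theorem I = A − B/2 + 1 = 131 − 10/2 + 1 = 127.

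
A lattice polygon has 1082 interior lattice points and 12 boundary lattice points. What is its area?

By Pick's theorem, A = I + B/2 − 1 = 1082 + 12/2 − 1 = 1087.

1087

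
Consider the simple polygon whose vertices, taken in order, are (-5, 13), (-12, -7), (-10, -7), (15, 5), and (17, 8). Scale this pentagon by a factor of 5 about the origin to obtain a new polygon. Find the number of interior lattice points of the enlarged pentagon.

By the shoelace formula, twice the signed area is |[(-5)·(-7) − (-12)·13] + [(-12)·(-7) − (-10)·(-7)] + [(-10)·5 − 15·(-7)] + [15·8 − 17·5] + [17·13 − (-5)·8]| = 556, so the area is 278.
Along each edge there are gcd(|Δx|,|Δy|)+1 lattice points, so counting each shared vertex once the boundary has gcd(7,20) + gcd(2,0) + gcd(25,12) + gcd(2,3) + gcd(22,5) = 1+2+1+1+1 = 6.
Scaling by 5 multiplies the area by 5² = 25 (so the new area is 6950) and multiplies the boundary lattice-point count by 5, giving 30.
By Pick's theorem, the interior count of the dilated polygon is 6950 − 30/2 + 1 = 6936.

6936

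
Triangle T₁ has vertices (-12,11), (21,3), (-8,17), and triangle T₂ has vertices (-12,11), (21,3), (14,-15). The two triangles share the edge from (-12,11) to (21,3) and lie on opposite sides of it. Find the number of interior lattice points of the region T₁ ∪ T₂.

426

The union is the simple quadrilateral with vertices (-12,11), (-8,17), (21,3), (14,-15) in order.
By the shoelace formula, twice the signed area is |((-12)·17 − (-8)·11) + ((-8)·3 − 21·17) + (21·(-15) − 14·3) + (14·11 − (-12)·(-15))| = 880, so the area is 440.
Along each edge there are gcd(|Δx|,|Δy|)+1 lattice points, so counting each shared vertex once the boundary has gcd(4,6) + gcd(29,14) + gcd(7,18) + gcd(26,26) = 2+1+1+26 = 30.
By Pick's theorem I = A − B/2 + 1 = 440 − 30/2 + 1 = 426.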